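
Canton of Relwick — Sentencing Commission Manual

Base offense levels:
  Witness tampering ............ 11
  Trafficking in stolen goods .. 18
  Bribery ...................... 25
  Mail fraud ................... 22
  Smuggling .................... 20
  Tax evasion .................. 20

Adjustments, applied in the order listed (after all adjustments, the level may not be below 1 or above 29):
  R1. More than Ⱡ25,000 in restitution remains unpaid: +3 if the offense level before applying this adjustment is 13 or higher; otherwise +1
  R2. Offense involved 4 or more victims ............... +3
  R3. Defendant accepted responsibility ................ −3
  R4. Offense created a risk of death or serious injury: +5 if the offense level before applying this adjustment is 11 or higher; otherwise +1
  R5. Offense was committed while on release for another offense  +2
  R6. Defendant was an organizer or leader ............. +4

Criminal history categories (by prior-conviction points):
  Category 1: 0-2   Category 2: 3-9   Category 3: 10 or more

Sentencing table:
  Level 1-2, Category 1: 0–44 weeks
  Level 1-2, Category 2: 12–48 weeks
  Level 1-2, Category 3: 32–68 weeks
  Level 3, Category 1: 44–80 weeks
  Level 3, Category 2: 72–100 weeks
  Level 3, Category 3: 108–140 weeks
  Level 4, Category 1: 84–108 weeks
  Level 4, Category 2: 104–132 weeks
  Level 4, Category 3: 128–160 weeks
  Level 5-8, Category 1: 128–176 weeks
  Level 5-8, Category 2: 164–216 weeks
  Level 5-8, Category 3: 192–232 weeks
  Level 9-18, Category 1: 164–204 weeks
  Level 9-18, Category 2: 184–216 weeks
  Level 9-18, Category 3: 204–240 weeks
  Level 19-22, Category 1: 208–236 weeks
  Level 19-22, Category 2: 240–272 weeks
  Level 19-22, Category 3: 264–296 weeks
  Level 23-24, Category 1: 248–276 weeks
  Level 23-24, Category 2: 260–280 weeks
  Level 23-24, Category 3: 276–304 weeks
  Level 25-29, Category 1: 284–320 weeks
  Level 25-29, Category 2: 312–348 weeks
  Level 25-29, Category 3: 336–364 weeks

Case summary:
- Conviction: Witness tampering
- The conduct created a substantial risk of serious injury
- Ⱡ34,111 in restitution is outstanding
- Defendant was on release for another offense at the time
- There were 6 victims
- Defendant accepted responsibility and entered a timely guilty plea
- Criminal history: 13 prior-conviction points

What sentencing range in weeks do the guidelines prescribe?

264-296 weeks

Base offense level for witness tampering: 11.
R1 applies (level before this adjustment is 11 < 13, so +1): 11 + 1 = 12.
R2 applies: 12 + 3 = 15.
R3 applies: 15 − 3 = 12.
R4 applies (level before this adjustment is 12 ≥ 11, so +5): 12 + 5 = 17.
R5 applies: 17 + 2 = 19.
Final offense level: 19.
Criminal history: 13 prior points → Category 3 (10+).
Level 19 falls in the 19-22 band.
Grid: Level 19-22 × Category 3 = 264-296 weeks.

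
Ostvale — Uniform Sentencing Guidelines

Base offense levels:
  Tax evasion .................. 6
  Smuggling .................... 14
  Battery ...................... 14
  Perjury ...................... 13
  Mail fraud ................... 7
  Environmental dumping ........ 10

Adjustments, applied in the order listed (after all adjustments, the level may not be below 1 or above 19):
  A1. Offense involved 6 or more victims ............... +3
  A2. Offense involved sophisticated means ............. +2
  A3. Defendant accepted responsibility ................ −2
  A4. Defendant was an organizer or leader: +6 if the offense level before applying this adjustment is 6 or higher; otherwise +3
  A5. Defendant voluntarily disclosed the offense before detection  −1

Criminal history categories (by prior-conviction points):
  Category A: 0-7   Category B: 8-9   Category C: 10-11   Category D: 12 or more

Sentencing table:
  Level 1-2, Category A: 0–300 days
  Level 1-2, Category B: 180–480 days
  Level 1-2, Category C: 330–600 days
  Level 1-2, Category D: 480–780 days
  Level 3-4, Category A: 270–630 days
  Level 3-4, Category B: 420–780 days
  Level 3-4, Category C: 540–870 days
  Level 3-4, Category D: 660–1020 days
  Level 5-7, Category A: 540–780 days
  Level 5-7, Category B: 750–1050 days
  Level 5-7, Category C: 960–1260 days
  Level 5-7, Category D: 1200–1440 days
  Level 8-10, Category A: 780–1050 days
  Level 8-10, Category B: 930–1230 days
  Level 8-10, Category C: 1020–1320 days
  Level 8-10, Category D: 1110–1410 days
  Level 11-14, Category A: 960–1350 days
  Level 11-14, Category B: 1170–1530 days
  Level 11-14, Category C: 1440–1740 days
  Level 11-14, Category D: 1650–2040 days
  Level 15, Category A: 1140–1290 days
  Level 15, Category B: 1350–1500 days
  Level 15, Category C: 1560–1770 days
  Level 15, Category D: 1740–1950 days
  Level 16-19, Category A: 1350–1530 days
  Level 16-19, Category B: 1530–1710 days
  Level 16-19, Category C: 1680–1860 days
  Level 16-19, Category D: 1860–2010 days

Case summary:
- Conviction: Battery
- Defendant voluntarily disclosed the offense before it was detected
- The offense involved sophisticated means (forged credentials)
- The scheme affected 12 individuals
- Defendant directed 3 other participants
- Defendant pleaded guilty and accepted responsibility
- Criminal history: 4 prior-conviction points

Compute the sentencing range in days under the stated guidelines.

1350-1530 days

Base offense level for battery: 14.
A1 applies: 14 + 3 = 17.
A2 applies: 17 + 2 = 19.
A3 applies: 19 − 2 = 17.
A4 applies (level before this adjustment is 17 ≥ 6, so +6): 17 + 6 = 23.
A5 applies: 23 − 1 = 22.
Level 22 exceeds the maximum of 19; capped at 19.
Final offense level: 19.
Criminal history: 4 prior points → Category A (0-7).
Level 19 falls in the 16-19 band.
Grid: Level 16-19 × Category A = 1350-1530 days.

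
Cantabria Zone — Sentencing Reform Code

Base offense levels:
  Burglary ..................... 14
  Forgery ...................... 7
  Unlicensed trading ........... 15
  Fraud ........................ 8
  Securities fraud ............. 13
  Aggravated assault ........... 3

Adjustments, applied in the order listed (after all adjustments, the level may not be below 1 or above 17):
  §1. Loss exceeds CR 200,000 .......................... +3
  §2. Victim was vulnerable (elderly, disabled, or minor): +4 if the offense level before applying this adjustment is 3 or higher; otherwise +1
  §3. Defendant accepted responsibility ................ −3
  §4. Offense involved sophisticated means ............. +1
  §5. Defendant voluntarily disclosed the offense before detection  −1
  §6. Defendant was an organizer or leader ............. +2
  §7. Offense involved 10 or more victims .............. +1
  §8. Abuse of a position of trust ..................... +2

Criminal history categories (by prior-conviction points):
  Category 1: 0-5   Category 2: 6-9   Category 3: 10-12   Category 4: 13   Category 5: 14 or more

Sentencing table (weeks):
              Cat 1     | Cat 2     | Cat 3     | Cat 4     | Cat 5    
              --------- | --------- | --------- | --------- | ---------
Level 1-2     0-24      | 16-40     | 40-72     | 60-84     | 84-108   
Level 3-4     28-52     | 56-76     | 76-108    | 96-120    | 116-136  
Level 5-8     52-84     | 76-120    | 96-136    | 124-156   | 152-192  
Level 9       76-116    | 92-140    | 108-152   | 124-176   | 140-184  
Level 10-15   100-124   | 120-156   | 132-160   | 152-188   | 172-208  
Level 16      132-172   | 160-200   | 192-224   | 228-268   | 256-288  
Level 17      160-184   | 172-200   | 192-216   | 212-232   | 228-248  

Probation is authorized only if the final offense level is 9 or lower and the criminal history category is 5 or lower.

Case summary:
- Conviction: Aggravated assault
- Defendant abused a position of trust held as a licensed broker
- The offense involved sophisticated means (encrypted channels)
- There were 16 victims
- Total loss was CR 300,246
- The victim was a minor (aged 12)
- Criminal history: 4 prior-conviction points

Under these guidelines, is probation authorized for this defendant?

No

Base offense level for aggravated assault: 3.
§1 applies: 3 + 3 = 6.
§2 applies (level before this adjustment is 6 ≥ 3, so +4): 6 + 4 = 10.
§4 applies: 10 + 1 = 11.
§5 does not apply.
§7 applies: 11 + 1 = 12.
§8 applies: 12 + 2 = 14.
Final offense level: 14.
Criminal history: 4 prior points → Category 1 (0-5).
Level 14 falls in the 10-15 band.
Grid: Level 10-15 × Category 1 = 100-124 weeks.
Probation check: level 14 > 9 and category 1 ≤ 5 → not eligible.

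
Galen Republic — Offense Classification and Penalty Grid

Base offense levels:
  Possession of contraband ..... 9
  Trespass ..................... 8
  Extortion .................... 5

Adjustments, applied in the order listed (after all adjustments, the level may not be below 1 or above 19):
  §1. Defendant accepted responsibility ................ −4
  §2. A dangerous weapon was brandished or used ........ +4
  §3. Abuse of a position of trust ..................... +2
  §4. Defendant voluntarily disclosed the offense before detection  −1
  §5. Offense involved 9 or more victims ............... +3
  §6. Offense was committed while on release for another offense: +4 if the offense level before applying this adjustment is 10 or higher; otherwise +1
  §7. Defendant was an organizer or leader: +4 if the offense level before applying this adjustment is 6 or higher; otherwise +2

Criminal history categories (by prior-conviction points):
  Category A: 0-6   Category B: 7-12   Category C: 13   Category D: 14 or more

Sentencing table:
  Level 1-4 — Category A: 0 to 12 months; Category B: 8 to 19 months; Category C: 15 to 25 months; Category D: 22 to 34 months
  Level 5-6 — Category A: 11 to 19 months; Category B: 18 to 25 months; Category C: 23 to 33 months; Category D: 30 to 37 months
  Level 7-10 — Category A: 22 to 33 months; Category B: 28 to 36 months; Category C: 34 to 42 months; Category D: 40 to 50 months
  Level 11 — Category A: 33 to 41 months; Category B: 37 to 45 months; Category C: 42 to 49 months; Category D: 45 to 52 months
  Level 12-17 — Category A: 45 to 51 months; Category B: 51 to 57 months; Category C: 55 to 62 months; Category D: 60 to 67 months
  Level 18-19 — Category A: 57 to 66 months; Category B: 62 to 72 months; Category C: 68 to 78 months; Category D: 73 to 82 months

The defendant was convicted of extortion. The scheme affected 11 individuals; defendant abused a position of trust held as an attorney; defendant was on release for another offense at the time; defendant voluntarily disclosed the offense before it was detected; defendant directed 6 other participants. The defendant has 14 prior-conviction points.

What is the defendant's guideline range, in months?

Base offense level for extortion: 5.
§1 does not apply.
§3 applies: 5 + 2 = 7.
§4 applies: 7 − 1 = 6.
§5 applies: 6 + 3 = 9.
§6 applies (level before this adjustment is 9 < 10, so +1): 9 + 1 = 10.
§7 applies (level before this adjustment is 10 ≥ 6, so +4): 10 + 4 = 14.
Final offense level: 14.
Criminal history: 14 prior points → Category D (14+).
Level 14 falls in the 12-17 band.
Grid: Level 12-17 × Category D = 60-67 months.

60-67 months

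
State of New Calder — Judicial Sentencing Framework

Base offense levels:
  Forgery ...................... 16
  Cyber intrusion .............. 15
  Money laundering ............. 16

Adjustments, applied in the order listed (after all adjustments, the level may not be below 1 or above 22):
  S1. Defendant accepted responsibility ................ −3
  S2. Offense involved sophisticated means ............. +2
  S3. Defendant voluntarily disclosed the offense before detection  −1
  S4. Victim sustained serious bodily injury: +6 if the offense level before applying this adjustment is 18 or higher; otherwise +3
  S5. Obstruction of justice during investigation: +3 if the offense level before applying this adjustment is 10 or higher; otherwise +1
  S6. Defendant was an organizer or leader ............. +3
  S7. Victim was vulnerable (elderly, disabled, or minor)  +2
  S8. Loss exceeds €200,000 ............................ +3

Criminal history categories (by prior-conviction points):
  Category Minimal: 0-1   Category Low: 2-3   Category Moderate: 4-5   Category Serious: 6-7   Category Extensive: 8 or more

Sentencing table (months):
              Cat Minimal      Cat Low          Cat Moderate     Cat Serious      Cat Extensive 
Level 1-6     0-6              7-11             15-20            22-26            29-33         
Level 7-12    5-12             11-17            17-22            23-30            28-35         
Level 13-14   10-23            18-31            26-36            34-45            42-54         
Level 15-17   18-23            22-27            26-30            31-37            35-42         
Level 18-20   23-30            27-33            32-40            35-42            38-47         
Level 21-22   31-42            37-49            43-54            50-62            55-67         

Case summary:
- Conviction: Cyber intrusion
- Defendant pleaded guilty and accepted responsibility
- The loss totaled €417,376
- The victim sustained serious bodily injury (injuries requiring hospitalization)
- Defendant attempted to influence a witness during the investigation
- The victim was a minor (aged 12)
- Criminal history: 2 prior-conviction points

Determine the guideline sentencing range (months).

37-49 months

Base offense level for cyber intrusion: 15.
S1 applies: 15 − 3 = 12.
S2 does not apply.
S4 applies (level before this adjustment is 12 < 18, so +3): 12 + 3 = 15.
S5 applies (level before this adjustment is 15 ≥ 10, so +3): 15 + 3 = 18.
S7 applies: 18 + 2 = 20.
S8 applies: 20 + 3 = 23.
Level 23 exceeds the maximum of 22; capped at 22.
Final offense level: 22.
Criminal history: 2 prior points → Category Low (2-3).
Level 22 falls in the 21-22 band.
Grid: Level 21-22 × Category Low = 37-49 months.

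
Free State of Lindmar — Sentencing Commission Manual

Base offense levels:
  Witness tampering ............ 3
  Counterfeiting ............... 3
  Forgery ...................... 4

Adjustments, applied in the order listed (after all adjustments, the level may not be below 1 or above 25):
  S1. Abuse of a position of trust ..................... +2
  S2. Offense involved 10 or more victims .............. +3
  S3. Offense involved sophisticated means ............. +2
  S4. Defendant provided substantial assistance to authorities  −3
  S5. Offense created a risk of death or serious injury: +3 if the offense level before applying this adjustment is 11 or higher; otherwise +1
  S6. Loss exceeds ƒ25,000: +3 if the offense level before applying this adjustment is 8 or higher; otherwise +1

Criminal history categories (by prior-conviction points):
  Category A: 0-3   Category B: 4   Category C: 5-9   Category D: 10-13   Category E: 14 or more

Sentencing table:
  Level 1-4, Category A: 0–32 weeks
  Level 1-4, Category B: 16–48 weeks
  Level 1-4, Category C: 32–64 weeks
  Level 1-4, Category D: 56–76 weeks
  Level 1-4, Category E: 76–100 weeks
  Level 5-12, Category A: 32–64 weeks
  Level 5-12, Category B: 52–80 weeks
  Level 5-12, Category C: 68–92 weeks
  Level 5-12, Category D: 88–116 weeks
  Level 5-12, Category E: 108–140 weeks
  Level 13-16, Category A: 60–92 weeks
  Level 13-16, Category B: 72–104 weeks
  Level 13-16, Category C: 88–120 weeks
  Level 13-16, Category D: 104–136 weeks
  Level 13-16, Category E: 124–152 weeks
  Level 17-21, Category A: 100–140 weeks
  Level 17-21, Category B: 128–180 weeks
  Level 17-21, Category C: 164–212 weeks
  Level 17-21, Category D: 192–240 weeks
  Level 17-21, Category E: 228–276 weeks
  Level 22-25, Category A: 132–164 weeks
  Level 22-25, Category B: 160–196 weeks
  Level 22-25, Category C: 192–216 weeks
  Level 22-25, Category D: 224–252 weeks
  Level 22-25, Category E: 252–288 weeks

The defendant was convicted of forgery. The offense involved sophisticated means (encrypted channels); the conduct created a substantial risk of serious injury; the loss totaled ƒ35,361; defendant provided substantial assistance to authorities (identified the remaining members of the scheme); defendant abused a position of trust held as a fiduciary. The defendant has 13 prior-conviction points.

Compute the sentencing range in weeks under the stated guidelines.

Base offense level for forgery: 4.
S1 applies: 4 + 2 = 6.
S2 does not apply.
S3 applies: 6 + 2 = 8.
S4 applies: 8 − 3 = 5.
S5 applies (level before this adjustment is 5 < 11, so +1): 5 + 1 = 6.
S6 applies (level before this adjustment is 6 < 8, so +1): 6 + 1 = 7.
Final offense level: 7.
Criminal history: 13 prior points → Category D (10-13).
Level 7 falls in the 5-12 band.
Grid: Level 5-12 × Category D = 88-116 weeks.

88-116 weeks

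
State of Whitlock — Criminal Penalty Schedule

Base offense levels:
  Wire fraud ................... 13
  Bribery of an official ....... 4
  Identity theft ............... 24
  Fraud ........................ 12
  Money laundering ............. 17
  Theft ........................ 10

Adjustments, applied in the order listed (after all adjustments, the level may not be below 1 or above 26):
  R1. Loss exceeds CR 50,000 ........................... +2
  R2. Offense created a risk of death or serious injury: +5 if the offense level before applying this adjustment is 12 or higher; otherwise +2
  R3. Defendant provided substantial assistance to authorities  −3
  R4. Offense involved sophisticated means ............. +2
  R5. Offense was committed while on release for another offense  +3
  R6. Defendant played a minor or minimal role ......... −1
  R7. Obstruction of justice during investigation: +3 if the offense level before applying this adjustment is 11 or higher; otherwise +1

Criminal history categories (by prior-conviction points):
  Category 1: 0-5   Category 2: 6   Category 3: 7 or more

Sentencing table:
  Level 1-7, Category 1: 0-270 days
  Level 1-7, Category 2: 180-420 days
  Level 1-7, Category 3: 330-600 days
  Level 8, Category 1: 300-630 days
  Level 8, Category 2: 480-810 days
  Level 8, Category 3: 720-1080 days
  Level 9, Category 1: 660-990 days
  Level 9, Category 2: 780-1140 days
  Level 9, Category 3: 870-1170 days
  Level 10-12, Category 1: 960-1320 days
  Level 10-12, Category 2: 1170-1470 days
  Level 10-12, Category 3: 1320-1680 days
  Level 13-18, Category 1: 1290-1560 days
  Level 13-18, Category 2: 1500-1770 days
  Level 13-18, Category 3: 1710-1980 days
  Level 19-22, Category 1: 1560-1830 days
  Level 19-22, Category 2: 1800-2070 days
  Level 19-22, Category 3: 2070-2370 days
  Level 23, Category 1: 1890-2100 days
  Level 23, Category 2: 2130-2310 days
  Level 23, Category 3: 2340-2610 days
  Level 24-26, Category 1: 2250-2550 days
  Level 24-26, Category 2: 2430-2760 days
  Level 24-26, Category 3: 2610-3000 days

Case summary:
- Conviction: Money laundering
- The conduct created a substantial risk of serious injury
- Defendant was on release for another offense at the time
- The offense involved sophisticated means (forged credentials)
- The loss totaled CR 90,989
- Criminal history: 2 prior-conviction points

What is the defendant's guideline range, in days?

Base offense level for money laundering: 17.
R1 applies: 17 + 2 = 19.
R2 applies (level before this adjustment is 19 ≥ 12, so +5): 19 + 5 = 24.
R4 applies: 24 + 2 = 26.
R5 applies: 26 + 3 = 29.
R6 does not apply.
Level 29 exceeds the maximum of 26; capped at 26.
Final offense level: 26.
Criminal history: 2 prior points → Category 1 (0-5).
Level 26 falls in the 24-26 band.
Grid: Level 24-26 × Category 1 = 2250-2550 days.

2250-2550 days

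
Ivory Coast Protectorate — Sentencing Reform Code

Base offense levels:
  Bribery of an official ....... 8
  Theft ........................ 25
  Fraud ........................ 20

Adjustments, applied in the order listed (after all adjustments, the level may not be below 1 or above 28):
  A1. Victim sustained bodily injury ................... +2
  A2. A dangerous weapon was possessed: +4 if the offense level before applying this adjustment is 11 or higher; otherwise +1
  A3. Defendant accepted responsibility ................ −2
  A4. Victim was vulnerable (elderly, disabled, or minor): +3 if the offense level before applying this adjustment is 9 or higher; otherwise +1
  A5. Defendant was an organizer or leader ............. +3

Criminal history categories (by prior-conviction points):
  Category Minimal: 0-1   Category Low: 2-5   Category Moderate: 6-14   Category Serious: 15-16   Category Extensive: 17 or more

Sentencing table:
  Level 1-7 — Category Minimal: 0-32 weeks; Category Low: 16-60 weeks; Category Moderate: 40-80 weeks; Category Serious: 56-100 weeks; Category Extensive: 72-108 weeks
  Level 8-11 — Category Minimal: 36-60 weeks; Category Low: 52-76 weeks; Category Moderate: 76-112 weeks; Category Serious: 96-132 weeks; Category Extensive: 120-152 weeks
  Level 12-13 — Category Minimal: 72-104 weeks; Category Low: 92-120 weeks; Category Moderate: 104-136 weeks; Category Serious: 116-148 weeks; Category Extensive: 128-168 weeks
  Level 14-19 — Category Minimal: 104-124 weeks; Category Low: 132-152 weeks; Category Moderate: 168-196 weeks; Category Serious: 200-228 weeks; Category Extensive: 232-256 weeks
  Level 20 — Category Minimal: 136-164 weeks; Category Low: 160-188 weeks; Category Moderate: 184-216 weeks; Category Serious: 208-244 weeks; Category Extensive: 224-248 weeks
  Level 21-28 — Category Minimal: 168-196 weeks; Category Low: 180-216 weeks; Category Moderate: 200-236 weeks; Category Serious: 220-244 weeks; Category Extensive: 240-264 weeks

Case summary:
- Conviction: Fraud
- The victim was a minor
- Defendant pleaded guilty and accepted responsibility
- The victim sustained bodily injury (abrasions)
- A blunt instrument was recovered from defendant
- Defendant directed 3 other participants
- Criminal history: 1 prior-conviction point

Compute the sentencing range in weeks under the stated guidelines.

168-196 weeks

Base offense level for fraud: 20.
A1 applies: 20 + 2 = 22.
A2 applies (level before this adjustment is 22 ≥ 11, so +4): 22 + 4 = 26.
A3 applies: 26 − 2 = 24.
A4 applies (level before this adjustment is 24 ≥ 9, so +3): 24 + 3 = 27.
A5 applies: 27 + 3 = 30.
Level 30 exceeds the maximum of 28; capped at 28.
Final offense level: 28.
Criminal history: 1 prior point → Category Minimal (0-1).
Level 28 falls in the 21-28 band.
Grid: Level 21-28 × Category Minimal = 168-196 weeks.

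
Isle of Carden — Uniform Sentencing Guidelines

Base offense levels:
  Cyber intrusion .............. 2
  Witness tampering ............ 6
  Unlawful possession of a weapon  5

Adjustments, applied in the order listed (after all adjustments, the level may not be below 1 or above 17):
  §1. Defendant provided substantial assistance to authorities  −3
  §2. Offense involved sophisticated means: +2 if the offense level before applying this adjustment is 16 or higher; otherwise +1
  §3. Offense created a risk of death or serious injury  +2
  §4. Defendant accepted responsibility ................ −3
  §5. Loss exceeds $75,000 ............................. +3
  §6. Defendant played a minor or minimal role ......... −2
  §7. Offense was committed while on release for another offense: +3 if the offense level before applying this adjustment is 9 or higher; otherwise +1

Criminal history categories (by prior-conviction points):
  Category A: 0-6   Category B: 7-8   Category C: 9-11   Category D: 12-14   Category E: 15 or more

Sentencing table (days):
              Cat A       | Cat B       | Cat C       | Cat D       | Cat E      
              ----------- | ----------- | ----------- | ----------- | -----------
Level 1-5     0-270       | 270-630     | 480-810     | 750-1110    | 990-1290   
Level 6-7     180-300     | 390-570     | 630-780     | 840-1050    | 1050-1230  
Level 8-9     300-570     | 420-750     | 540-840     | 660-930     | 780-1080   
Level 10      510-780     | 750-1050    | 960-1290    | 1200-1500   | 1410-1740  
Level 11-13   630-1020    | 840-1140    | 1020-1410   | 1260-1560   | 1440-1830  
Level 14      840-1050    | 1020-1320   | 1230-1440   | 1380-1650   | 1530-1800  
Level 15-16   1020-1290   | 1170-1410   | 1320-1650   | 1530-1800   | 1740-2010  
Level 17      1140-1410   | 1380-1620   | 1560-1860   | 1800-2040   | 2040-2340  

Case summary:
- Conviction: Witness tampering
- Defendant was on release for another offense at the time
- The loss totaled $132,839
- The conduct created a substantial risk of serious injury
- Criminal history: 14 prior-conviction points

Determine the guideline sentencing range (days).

1380-1650 days

Base offense level for witness tampering: 6.
§3 applies: 6 + 2 = 8.
§4 does not apply.
§5 applies: 8 + 3 = 11.
§7 applies (level before this adjustment is 11 ≥ 9, so +3): 11 + 3 = 14.
Final offense level: 14.
Criminal history: 14 prior points → Category D (12-14).
Level 14 falls in the 14 band.
Grid: Level 14 × Category D = 1380-1650 days.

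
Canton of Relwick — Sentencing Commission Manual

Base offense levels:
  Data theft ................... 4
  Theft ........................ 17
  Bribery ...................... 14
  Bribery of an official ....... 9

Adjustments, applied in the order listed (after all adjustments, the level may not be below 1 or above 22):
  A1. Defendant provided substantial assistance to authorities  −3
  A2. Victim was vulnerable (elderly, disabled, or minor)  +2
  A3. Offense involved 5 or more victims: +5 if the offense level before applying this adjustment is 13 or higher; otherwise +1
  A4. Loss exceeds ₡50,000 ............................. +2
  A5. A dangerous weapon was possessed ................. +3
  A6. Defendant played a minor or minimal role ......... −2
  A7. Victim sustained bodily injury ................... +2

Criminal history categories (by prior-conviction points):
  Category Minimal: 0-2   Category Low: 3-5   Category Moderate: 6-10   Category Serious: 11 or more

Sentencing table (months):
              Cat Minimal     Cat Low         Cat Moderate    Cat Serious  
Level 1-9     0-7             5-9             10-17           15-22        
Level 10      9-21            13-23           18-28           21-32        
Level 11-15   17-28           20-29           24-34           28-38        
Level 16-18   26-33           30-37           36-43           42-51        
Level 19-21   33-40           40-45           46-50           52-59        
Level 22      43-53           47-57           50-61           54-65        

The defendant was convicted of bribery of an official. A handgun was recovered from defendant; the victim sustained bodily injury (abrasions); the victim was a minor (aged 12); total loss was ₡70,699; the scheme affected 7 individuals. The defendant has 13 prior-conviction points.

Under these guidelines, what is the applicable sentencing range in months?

Base offense level for bribery of an official: 9.
A1 does not apply.
A2 applies: 9 + 2 = 11.
A3 applies (level before this adjustment is 11 < 13, so +1): 11 + 1 = 12.
A4 applies: 12 + 2 = 14.
A5 applies: 14 + 3 = 17.
A6 does not apply.
A7 applies: 17 + 2 = 19.
Final offense level: 19.
Criminal history: 13 prior points → Category Serious (11+).
Level 19 falls in the 19-21 band.
Grid: Level 19-21 × Category Serious = 52-59 months.

52-59 months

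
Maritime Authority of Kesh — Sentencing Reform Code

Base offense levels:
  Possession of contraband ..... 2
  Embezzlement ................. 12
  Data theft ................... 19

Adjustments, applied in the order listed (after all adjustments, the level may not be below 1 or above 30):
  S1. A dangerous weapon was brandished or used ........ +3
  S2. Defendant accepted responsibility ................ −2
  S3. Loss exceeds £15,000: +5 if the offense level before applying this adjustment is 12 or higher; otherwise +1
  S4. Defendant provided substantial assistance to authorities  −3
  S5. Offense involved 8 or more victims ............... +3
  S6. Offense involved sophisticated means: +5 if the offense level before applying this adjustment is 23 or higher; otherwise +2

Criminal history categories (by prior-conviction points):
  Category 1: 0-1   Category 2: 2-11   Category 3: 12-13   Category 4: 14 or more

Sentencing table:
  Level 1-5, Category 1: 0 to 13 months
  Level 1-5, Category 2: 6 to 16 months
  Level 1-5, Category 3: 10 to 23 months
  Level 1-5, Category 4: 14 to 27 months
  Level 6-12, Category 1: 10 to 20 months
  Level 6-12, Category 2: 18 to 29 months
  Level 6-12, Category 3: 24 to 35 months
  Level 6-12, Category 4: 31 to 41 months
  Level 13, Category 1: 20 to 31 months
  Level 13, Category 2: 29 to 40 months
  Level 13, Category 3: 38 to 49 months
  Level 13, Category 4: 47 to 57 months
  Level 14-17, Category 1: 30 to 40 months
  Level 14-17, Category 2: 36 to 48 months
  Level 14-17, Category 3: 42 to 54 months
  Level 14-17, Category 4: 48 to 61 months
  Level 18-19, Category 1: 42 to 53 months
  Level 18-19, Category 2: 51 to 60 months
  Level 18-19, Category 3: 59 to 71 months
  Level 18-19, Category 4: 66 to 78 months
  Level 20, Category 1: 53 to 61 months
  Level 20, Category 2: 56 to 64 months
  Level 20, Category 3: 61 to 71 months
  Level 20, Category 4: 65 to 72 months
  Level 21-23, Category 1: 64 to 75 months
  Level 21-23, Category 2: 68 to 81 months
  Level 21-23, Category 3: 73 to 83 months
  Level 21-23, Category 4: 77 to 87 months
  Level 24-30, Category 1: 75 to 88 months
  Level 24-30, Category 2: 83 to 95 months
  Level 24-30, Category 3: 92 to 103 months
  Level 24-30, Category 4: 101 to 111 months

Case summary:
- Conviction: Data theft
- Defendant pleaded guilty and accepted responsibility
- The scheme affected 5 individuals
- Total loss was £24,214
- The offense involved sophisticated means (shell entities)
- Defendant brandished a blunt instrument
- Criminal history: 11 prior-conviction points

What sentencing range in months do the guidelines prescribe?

Base offense level for data theft: 19.
S1 applies: 19 + 3 = 22.
S2 applies: 22 − 2 = 20.
S3 applies (level before this adjustment is 20 ≥ 12, so +5): 20 + 5 = 25.
S6 applies (level before this adjustment is 25 ≥ 23, so +5): 25 + 5 = 30.
Final offense level: 30.
Criminal history: 11 prior points → Category 2 (2-11).
Level 30 falls in the 24-30 band.
Grid: Level 24-30 × Category 2 = 83-95 months.

83-95 months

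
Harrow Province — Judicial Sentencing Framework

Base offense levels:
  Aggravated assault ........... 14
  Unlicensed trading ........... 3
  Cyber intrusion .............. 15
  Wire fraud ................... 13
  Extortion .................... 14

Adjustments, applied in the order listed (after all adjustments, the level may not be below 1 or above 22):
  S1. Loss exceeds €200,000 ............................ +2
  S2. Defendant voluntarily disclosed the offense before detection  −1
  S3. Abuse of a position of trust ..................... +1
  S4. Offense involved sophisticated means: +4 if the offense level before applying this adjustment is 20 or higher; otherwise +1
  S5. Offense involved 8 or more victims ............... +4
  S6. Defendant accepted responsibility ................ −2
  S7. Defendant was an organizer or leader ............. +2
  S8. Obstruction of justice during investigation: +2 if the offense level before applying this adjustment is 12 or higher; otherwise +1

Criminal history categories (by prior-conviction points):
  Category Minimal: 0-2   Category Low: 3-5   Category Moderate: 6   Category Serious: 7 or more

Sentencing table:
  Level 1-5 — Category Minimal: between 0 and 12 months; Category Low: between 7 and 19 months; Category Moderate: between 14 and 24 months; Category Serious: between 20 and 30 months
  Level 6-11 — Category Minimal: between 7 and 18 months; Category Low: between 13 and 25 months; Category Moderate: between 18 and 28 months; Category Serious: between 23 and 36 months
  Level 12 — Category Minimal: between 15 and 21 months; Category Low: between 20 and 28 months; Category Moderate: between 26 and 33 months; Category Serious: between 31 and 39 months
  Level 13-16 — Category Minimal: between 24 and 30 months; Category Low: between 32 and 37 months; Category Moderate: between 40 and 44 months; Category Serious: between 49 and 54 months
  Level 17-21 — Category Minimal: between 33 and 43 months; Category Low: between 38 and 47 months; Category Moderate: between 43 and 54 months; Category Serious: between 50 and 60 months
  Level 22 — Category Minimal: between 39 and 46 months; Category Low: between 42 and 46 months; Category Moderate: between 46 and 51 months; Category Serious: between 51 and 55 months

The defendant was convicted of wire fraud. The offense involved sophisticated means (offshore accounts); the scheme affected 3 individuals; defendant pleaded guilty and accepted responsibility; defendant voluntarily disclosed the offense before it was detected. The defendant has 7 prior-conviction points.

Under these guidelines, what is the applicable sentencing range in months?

23-36 months

Base offense level for wire fraud: 13.
S1 does not apply.
S2 applies: 13 − 1 = 12.
S4 applies (level before this adjustment is 12 < 20, so +1): 12 + 1 = 13.
S6 applies: 13 − 2 = 11.
Final offense level: 11.
Criminal history: 7 prior points → Category Serious (7+).
Level 11 falls in the 6-11 band.
Grid: Level 6-11 × Category Serious = 23-36 months.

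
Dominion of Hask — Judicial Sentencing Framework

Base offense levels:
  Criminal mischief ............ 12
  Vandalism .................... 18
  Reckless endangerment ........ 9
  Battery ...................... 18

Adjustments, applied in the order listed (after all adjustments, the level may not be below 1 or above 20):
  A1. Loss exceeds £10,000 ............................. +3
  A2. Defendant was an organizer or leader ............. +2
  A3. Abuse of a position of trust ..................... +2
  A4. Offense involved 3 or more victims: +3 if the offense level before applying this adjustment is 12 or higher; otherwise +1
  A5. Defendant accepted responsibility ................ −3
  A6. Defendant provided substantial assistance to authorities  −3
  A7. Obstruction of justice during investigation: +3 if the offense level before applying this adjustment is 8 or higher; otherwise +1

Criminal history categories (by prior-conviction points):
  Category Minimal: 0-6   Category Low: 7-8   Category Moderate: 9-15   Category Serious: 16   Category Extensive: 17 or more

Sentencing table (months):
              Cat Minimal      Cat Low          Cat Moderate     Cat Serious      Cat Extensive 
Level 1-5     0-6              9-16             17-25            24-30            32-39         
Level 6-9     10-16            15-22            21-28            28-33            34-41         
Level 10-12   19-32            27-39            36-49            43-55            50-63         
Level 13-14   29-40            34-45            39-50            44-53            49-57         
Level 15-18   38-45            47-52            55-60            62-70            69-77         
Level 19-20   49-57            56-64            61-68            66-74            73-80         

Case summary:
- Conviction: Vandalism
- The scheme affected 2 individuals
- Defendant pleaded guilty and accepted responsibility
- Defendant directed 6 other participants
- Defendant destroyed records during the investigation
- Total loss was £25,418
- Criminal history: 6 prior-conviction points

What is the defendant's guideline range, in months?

Base offense level for vandalism: 18.
A1 applies: 18 + 3 = 21.
A2 applies: 21 + 2 = 23.
A4 does not apply.
A5 applies: 23 − 3 = 20.
A6 does not apply.
A7 applies (level before this adjustment is 20 ≥ 8, so +3): 20 + 3 = 23.
Level 23 exceeds the maximum of 20; capped at 20.
Final offense level: 20.
Criminal history: 6 prior points → Category Minimal (0-6).
Level 20 falls in the 19-20 band.
Grid: Level 19-20 × Category Minimal = 49-57 months.

49-57 months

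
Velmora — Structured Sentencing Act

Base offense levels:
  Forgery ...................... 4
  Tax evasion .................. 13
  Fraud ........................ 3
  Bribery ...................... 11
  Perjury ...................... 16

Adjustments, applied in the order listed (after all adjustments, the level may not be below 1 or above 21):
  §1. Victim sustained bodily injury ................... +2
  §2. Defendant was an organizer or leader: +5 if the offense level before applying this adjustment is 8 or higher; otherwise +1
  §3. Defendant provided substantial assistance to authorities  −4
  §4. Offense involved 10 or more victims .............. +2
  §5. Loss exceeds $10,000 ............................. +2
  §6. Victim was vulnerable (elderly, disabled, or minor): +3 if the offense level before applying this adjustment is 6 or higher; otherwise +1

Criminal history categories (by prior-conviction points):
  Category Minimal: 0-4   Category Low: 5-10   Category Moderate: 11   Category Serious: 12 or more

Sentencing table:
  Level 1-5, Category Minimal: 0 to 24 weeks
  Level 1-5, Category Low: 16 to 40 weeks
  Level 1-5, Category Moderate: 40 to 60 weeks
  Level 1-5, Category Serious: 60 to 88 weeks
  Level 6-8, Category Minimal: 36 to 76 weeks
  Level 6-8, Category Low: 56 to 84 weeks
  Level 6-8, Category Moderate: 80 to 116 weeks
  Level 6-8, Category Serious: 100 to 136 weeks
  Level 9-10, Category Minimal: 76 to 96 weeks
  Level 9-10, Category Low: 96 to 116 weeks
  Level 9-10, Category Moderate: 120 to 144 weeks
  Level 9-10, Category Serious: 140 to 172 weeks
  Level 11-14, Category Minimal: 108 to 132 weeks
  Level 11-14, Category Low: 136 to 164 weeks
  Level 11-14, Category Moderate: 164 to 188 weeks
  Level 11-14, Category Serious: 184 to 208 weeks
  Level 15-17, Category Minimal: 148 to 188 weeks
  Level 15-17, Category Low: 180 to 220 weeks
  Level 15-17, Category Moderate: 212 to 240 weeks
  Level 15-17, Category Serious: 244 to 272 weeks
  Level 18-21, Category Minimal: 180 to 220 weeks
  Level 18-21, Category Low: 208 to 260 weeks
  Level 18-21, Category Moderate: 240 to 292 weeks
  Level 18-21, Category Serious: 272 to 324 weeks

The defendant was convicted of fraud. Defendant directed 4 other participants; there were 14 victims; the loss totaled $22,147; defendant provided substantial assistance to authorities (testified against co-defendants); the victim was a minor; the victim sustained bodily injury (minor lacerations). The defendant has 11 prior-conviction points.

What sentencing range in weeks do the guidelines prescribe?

120-144 weeks

Base offense level for fraud: 3.
§1 applies: 3 + 2 = 5.
§2 applies (level before this adjustment is 5 < 8, so +1): 5 + 1 = 6.
§3 applies: 6 − 4 = 2.
§4 applies: 2 + 2 = 4.
§5 applies: 4 + 2 = 6.
§6 applies (level before this adjustment is 6 ≥ 6, so +3): 6 + 3 = 9.
Final offense level: 9.
Criminal history: 11 prior points → Category Moderate (11).
Level 9 falls in the 9-10 band.
Grid: Level 9-10 × Category Moderate = 120-144 weeks.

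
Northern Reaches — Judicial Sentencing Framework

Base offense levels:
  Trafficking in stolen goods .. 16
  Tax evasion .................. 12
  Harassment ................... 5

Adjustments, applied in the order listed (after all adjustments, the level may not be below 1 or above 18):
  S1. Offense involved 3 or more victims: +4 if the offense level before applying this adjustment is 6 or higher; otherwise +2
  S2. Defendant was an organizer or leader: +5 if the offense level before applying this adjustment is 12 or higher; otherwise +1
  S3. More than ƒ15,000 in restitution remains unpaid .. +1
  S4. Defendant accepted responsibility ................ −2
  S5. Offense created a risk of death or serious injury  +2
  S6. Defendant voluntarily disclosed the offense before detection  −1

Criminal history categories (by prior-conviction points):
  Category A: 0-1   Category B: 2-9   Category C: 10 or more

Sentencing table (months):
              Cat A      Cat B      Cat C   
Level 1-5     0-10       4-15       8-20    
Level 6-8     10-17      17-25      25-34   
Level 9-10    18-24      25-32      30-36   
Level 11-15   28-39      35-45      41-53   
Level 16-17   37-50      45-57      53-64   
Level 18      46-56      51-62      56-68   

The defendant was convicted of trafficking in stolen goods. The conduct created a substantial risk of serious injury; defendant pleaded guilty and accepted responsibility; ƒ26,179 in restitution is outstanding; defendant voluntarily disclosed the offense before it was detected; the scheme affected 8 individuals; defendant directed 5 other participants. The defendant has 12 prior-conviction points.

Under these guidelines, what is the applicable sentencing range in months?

Base offense level for trafficking in stolen goods: 16.
S1 applies (level before this adjustment is 16 ≥ 6, so +4): 16 + 4 = 20.
S2 applies (level before this adjustment is 20 ≥ 12, so +5): 20 + 5 = 25.
S3 applies: 25 + 1 = 26.
S4 applies: 26 − 2 = 24.
S5 applies: 24 + 2 = 26.
S6 applies: 26 − 1 = 25.
Level 25 exceeds the maximum of 18; capped at 18.
Final offense level: 18.
Criminal history: 12 prior points → Category C (10+).
Level 18 falls in the 18 band.
Grid: Level 18 × Category C = 56-68 months.

56-68 months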